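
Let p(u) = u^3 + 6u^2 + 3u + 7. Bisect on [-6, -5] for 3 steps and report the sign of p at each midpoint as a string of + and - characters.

+-+

m = -5.5, p(m) = 5.625 (+); new bracket [-6, -5.5]
m = -5.75, p(m) = -1.984375 (−); new bracket [-5.75, -5.5]
m = -5.625, p(m) = 1.990234 (+); new bracket [-5.75, -5.625]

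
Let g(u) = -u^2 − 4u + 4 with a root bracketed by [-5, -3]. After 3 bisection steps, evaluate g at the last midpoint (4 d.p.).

m = -4, g(m) = 4 (+); new bracket [-5, -4]
m = -4.5, g(m) = 1.75 (+); new bracket [-5, -4.5]
m = -4.75, g(m) = 0.4375 (+); new bracket [-5, -4.75]

0.4375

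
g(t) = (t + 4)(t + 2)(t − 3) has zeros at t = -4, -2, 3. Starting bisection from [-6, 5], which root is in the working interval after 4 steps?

3

m = -0.5, g(m) = -18.375 (−); new bracket [-0.5, 5]
m = 2.25, g(m) = -19.921875 (−); new bracket [2.25, 5]
m = 3.625, g(m) = 26.806641 (+); new bracket [2.25, 3.625]
m = 2.9375, g(m) = -2.1409 (−); new bracket [2.9375, 3.625]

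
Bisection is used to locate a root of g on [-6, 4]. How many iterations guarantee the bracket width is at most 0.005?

11

Width after n steps is 10/2^n. Need 2^n ≥ 10/0.005 = 2000.
2^10 = 1024 < 2000 ≤ 2^11 = 2048, so n = 11.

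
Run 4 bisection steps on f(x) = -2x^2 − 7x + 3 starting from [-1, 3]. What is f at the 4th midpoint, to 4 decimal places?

1.1250

x = 1 gives f = -6, negative; keep [-1, 1]
x = 0 gives f = 3, positive; keep [0, 1]
x = 0.5 gives f = -1, negative; keep [0, 0.5]
x = 0.25 gives f = 1.125, positive; keep [0.25, 0.5]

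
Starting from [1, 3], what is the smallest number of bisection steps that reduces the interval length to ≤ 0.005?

Width after n steps is 2/2^n. Need 2^n ≥ 2/0.005 = 400.
2^8 = 256 < 400 ≤ 2^9 = 512, so n = 9.

9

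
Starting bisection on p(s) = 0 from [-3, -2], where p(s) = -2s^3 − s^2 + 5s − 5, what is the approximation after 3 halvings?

p(-2.5) = 7.5 > 0, so the root lies in [-2.5, -2]
p(-2.25) = 1.46875 > 0, so the root lies in [-2.25, -2]
p(-2.125) = -0.949219 < 0, so the root lies in [-2.25, -2.125]

-2.125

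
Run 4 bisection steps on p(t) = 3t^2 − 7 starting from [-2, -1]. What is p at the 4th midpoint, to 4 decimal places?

0.3242

m = -1.5, p(m) = -0.25 (−); new bracket [-2, -1.5]
m = -1.75, p(m) = 2.1875 (+); new bracket [-1.75, -1.5]
m = -1.625, p(m) = 0.921875 (+); new bracket [-1.625, -1.5]
m = -1.5625, p(m) = 0.3242 (+); new bracket [-1.5625, -1.5]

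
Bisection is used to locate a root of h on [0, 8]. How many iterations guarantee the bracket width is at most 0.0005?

Width after n steps is 8/2^n. Need 2^n ≥ 8/0.0005 = 16000.
2^13 = 8192 < 16000 ≤ 2^14 = 16384, so n = 14.

14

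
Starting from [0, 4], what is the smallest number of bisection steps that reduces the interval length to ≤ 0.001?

12

Width after n steps is 4/2^n. Need 2^n ≥ 4/0.001 = 4000.
2^11 = 2048 < 4000 ≤ 2^12 = 4096, so n = 12.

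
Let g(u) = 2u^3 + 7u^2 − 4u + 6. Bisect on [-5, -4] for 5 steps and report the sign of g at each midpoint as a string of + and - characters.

--+--

g(-4.5) = -16.5 < 0, so the root lies in [-4.5, -4]
g(-4.25) = -4.09375 < 0, so the root lies in [-4.25, -4]
g(-4.125) = 1.230469 > 0, so the root lies in [-4.25, -4.125]
g(-4.1875) = -1.3608 < 0, so the root lies in [-4.1875, -4.125]
g(-4.15625) = -0.0477 < 0, so the root lies in [-4.15625, -4.125]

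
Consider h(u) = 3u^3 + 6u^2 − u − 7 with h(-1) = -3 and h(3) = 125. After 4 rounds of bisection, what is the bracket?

h(1) = 1 > 0, so the root lies in [-1, 1]
h(0) = -7 < 0, so the root lies in [0, 1]
h(0.5) = -5.625 < 0, so the root lies in [0.5, 1]
h(0.75) = -3.1094 < 0, so the root lies in [0.75, 1]

[0.75, 1]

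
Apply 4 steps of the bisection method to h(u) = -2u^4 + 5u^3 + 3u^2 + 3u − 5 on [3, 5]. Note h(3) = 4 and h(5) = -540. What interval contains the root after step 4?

m = 4, h(m) = -137 (−); new bracket [3, 4]
m = 3.5, h(m) = -43.5 (−); new bracket [3, 3.5]
m = 3.25, h(m) = -15.054688 (−); new bracket [3, 3.25]
m = 3.125, h(m) = -4.4751 (−); new bracket [3, 3.125]

[3, 3.125]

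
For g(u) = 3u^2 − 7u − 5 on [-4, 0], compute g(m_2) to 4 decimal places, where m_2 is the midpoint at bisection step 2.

5.0000

g(-2) = 21 > 0, so the root lies in [-2, 0]
g(-1) = 5 > 0, so the root lies in [-1, 0]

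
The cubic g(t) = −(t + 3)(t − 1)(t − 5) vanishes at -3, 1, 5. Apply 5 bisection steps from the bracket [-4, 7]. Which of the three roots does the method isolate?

m = 1.5, g(m) = 7.875 (+); new bracket [1.5, 7]
m = 4.25, g(m) = 17.671875 (+); new bracket [4.25, 7]
m = 5.625, g(m) = -24.931641 (−); new bracket [4.25, 5.625]
m = 4.9375, g(m) = 1.9534 (+); new bracket [4.9375, 5.625]
m = 5.28125, g(m) = -9.9715 (−); new bracket [4.9375, 5.28125]

5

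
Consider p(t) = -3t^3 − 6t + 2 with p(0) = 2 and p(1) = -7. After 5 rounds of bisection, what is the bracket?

[0.3125, 0.34375]

t = 0.5 gives p = -1.375, negative; keep [0, 0.5]
t = 0.25 gives p = 0.453125, positive; keep [0.25, 0.5]
t = 0.375 gives p = -0.408203, negative; keep [0.25, 0.375]
t = 0.3125 gives p = 0.0334, positive; keep [0.3125, 0.375]
t = 0.34375 gives p = -0.1844, negative; keep [0.3125, 0.34375]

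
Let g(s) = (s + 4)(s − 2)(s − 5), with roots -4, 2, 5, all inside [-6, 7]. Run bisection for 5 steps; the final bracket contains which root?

-4

g(0.5) = 30.375 > 0, so the root lies in [-6, 0.5]
g(-2.75) = 46.015625 > 0, so the root lies in [-6, -2.75]
g(-4.375) = -22.412109 < 0, so the root lies in [-4.375, -2.75]
g(-3.5625) = 20.8376 > 0, so the root lies in [-4.375, -3.5625]
g(-3.96875) = 1.6729 > 0, so the root lies in [-4.375, -3.96875]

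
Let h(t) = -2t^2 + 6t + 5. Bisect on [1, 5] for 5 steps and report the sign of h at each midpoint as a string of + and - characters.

h(3) = 5 > 0, so the root lies in [3, 5]
h(4) = -3 < 0, so the root lies in [3, 4]
h(3.5) = 1.5 > 0, so the root lies in [3.5, 4]
h(3.75) = -0.625 < 0, so the root lies in [3.5, 3.75]
h(3.625) = 0.4688 > 0, so the root lies in [3.625, 3.75]

+-+-+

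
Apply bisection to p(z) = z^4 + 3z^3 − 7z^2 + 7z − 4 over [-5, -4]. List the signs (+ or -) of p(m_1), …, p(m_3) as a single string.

--+

m = -4.5, p(m) = -40.5625 (−); new bracket [-5, -4.5]
m = -4.75, p(m) = -7.636719 (−); new bracket [-5, -4.75]
m = -4.875, p(m) = 12.748291 (+); new bracket [-4.875, -4.75]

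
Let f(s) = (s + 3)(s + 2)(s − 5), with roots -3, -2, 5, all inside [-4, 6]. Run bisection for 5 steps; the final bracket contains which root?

m = 1, f(m) = -48 (−); new bracket [1, 6]
m = 3.5, f(m) = -53.625 (−); new bracket [3.5, 6]
m = 4.75, f(m) = -13.078125 (−); new bracket [4.75, 6]
m = 5.375, f(m) = 23.1621 (+); new bracket [4.75, 5.375]
m = 5.0625, f(m) = 3.5588 (+); new bracket [4.75, 5.0625]

5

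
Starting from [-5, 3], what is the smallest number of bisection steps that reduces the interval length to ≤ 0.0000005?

24

Width after n steps is 8/2^n. Need 2^n ≥ 8/0.0000005 = 16000000.
2^23 = 8388608 < 16000000 ≤ 2^24 = 16777216, so n = 24.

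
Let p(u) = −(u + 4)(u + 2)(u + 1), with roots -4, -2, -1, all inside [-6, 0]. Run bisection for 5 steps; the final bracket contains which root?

-4

midpoint -3: p = -2 < 0 → [-6, -3]
midpoint -4.5: p = 4.375 > 0 → [-4.5, -3]
midpoint -3.75: p = -1.203125 < 0 → [-4.5, -3.75]
midpoint -4.125: p = 0.8301 > 0 → [-4.125, -3.75]
midpoint -3.9375: p = -0.3557 < 0 → [-4.125, -3.9375]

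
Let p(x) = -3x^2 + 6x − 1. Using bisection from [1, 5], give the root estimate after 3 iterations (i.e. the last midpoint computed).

m = 3, p(m) = -10 (−); new bracket [1, 3]
m = 2, p(m) = -1 (−); new bracket [1, 2]
m = 1.5, p(m) = 1.25 (+); new bracket [1.5, 2]

1.5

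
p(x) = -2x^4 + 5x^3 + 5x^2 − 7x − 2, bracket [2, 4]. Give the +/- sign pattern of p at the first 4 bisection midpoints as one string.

p(3) = -5 < 0, so the root lies in [2, 3]
p(2.5) = 11.75 > 0, so the root lies in [2.5, 3]
p(2.75) = 6.164062 > 0, so the root lies in [2.75, 3]
p(2.875) = 1.3804 > 0, so the root lies in [2.875, 3]

-+++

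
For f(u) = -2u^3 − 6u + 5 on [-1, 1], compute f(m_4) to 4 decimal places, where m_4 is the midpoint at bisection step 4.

m = 0, f(m) = 5 (+); new bracket [0, 1]
m = 0.5, f(m) = 1.75 (+); new bracket [0.5, 1]
m = 0.75, f(m) = -0.34375 (−); new bracket [0.5, 0.75]
m = 0.625, f(m) = 0.7617 (+); new bracket [0.625, 0.75]

0.7617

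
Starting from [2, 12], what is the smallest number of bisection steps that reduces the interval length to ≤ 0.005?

Width after n steps is 10/2^n. Need 2^n ≥ 10/0.005 = 2000.
2^10 = 1024 < 2000 ≤ 2^11 = 2048, so n = 11.

11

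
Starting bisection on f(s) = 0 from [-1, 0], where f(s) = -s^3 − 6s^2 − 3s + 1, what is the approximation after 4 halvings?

s = -0.5 gives f = 1.125, positive; keep [-1, -0.5]
s = -0.75 gives f = 0.296875, positive; keep [-1, -0.75]
s = -0.875 gives f = -0.298828, negative; keep [-0.875, -0.75]
s = -0.8125 gives f = 0.0129, positive; keep [-0.875, -0.8125]

-0.8125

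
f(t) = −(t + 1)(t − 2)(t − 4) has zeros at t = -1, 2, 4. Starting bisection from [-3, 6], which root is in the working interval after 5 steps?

m = 1.5, f(m) = -3.125 (−); new bracket [-3, 1.5]
m = -0.75, f(m) = -3.265625 (−); new bracket [-3, -0.75]
m = -1.875, f(m) = 19.919922 (+); new bracket [-1.875, -0.75]
m = -1.3125, f(m) = 5.4993 (+); new bracket [-1.3125, -0.75]
m = -1.03125, f(m) = 0.4766 (+); new bracket [-1.03125, -0.75]

-1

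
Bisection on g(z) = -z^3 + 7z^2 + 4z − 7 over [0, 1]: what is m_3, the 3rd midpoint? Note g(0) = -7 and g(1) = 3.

0.875

m = 0.5, g(m) = -3.375 (−); new bracket [0.5, 1]
m = 0.75, g(m) = -0.484375 (−); new bracket [0.75, 1]
m = 0.875, g(m) = 1.189453 (+); new bracket [0.75, 0.875]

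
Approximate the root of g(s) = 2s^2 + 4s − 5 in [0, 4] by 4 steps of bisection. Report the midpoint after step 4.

0.75

m = 2, g(m) = 11 (+); new bracket [0, 2]
m = 1, g(m) = 1 (+); new bracket [0, 1]
m = 0.5, g(m) = -2.5 (−); new bracket [0.5, 1]
m = 0.75, g(m) = -0.875 (−); new bracket [0.75, 1]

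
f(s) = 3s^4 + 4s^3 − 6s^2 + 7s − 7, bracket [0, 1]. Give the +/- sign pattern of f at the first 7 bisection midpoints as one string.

----+++

f(0.5) = -4.3125 < 0, so the root lies in [0.5, 1]
f(0.75) = -2.488281 < 0, so the root lies in [0.75, 1]
f(0.875) = -1.030518 < 0, so the root lies in [0.875, 1]
f(0.9375) = -0.0976 < 0, so the root lies in [0.9375, 1]
f(0.96875) = 0.4292 > 0, so the root lies in [0.9375, 0.96875]
f(0.953125) = 0.1605 > 0, so the root lies in [0.9375, 0.953125]
f(0.9453125) = 0.0301 > 0, so the root lies in [0.9375, 0.9453125]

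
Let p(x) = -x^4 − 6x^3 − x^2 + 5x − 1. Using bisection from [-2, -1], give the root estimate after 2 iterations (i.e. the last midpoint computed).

x = -1.5 gives p = 4.4375, positive; keep [-1.5, -1]
x = -1.25 gives p = 0.464844, positive; keep [-1.25, -1]

-1.25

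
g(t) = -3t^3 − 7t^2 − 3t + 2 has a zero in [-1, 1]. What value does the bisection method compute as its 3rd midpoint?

0.25

m = 0, g(m) = 2 (+); new bracket [0, 1]
m = 0.5, g(m) = -1.625 (−); new bracket [0, 0.5]
m = 0.25, g(m) = 0.765625 (+); new bracket [0.25, 0.5]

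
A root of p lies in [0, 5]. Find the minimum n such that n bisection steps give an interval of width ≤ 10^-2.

9

Width after n steps is 5/2^n. Need 2^n ≥ 5/10^-2 = 500.
2^8 = 256 < 500 ≤ 2^9 = 512, so n = 9.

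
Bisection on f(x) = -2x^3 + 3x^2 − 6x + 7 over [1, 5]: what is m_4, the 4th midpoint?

1.25

m = 3, f(m) = -38 (−); new bracket [1, 3]
m = 2, f(m) = -9 (−); new bracket [1, 2]
m = 1.5, f(m) = -2 (−); new bracket [1, 1.5]
m = 1.25, f(m) = 0.2812 (+); new bracket [1.25, 1.5]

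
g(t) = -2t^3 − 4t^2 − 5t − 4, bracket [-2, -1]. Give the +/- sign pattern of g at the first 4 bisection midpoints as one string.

+-++

t = -1.5 gives g = 1.25, positive; keep [-1.5, -1]
t = -1.25 gives g = -0.09375, negative; keep [-1.5, -1.25]
t = -1.375 gives g = 0.511719, positive; keep [-1.375, -1.25]
t = -1.3125 gives g = 0.1938, positive; keep [-1.3125, -1.25]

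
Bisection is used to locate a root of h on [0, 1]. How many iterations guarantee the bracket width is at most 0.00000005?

Width after n steps is 1/2^n. Need 2^n ≥ 1/0.00000005 = 20000000.
2^24 = 16777216 < 20000000 ≤ 2^25 = 33554432, so n = 25.

25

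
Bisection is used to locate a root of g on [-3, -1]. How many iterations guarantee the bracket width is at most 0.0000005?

Width after n steps is 2/2^n. Need 2^n ≥ 2/0.0000005 = 4000000.
2^21 = 2097152 < 4000000 ≤ 2^22 = 4194304, so n = 22.

22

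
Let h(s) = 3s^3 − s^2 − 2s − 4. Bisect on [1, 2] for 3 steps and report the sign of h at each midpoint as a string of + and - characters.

h(1.5) = 0.875 > 0, so the root lies in [1, 1.5]
h(1.25) = -2.203125 < 0, so the root lies in [1.25, 1.5]
h(1.375) = -0.841797 < 0, so the root lies in [1.375, 1.5]

+--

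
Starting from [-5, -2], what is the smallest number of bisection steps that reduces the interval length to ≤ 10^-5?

Width after n steps is 3/2^n. Need 2^n ≥ 3/10^-5 = 300000.
2^18 = 262144 < 300000 ≤ 2^19 = 524288, so n = 19.

19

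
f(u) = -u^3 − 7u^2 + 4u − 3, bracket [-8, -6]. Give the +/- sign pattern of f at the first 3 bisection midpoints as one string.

--+

m = -7, f(m) = -31 (−); new bracket [-8, -7]
m = -7.5, f(m) = -4.875 (−); new bracket [-8, -7.5]
m = -7.75, f(m) = 11.046875 (+); new bracket [-7.75, -7.5]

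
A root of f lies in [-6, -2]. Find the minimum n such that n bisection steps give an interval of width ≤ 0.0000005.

23

Width after n steps is 4/2^n. Need 2^n ≥ 4/0.0000005 = 8000000.
2^22 = 4194304 < 8000000 ≤ 2^23 = 8388608, so n = 23.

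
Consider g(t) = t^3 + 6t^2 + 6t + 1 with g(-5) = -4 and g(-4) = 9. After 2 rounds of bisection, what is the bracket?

[-5, -4.75]

g(-4.5) = 4.375 > 0, so the root lies in [-5, -4.5]
g(-4.75) = 0.703125 > 0, so the root lies in [-5, -4.75]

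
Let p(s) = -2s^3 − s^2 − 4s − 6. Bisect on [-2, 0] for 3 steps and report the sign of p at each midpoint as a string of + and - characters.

m = -1, p(m) = -1 (−); new bracket [-2, -1]
m = -1.5, p(m) = 4.5 (+); new bracket [-1.5, -1]
m = -1.25, p(m) = 1.34375 (+); new bracket [-1.25, -1]

-++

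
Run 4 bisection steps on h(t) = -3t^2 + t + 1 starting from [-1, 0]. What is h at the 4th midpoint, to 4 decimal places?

midpoint -0.5: h = -0.25 < 0 → [-0.5, 0]
midpoint -0.25: h = 0.5625 > 0 → [-0.5, -0.25]
midpoint -0.375: h = 0.203125 > 0 → [-0.5, -0.375]
midpoint -0.4375: h = -0.0117 < 0 → [-0.4375, -0.375]

-0.0117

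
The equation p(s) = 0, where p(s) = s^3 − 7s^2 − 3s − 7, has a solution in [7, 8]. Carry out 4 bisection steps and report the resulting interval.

s = 7.5 gives p = -1.375, negative; keep [7.5, 8]
s = 7.75 gives p = 14.796875, positive; keep [7.5, 7.75]
s = 7.625 gives p = 6.462891, positive; keep [7.5, 7.625]
s = 7.5625 gives p = 2.4827, positive; keep [7.5, 7.5625]

[7.5, 7.5625]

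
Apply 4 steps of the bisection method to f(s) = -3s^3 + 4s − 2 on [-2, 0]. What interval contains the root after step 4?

[-1.375, -1.25]

s = -1 gives f = -3, negative; keep [-2, -1]
s = -1.5 gives f = 2.125, positive; keep [-1.5, -1]
s = -1.25 gives f = -1.140625, negative; keep [-1.5, -1.25]
s = -1.375 gives f = 0.2988, positive; keep [-1.375, -1.25]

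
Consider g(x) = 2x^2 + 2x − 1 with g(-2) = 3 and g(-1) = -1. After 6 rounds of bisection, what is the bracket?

g(-1.5) = 0.5 > 0, so the root lies in [-1.5, -1]
g(-1.25) = -0.375 < 0, so the root lies in [-1.5, -1.25]
g(-1.375) = 0.03125 > 0, so the root lies in [-1.375, -1.25]
g(-1.3125) = -0.1797 < 0, so the root lies in [-1.375, -1.3125]
g(-1.34375) = -0.0762 < 0, so the root lies in [-1.375, -1.34375]
g(-1.359375) = -0.0229 < 0, so the root lies in [-1.375, -1.359375]

[-1.375, -1.359375]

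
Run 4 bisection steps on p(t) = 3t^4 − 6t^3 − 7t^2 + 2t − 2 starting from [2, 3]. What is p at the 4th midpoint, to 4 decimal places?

2.4817

t = 2.5 gives p = -17.3125, negative; keep [2.5, 3]
t = 2.75 gives p = -2.644531, negative; keep [2.75, 3]
t = 2.875 gives p = 8.270264, positive; keep [2.75, 2.875]
t = 2.8125 gives p = 2.4817, positive; keep [2.75, 2.8125]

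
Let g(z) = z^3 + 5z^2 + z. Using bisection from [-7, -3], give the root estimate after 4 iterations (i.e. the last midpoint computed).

g(-5) = -5 < 0, so the root lies in [-5, -3]
g(-4) = 12 > 0, so the root lies in [-5, -4]
g(-4.5) = 5.625 > 0, so the root lies in [-5, -4.5]
g(-4.75) = 0.8906 > 0, so the root lies in [-5, -4.75]

-4.75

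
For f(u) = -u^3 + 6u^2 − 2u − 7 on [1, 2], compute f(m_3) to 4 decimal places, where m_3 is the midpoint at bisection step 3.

m = 1.5, f(m) = 0.125 (+); new bracket [1, 1.5]
m = 1.25, f(m) = -2.078125 (−); new bracket [1.25, 1.5]
m = 1.375, f(m) = -1.005859 (−); new bracket [1.375, 1.5]

-1.0059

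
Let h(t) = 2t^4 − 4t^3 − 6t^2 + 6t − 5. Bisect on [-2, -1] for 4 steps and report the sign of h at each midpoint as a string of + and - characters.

h(-1.5) = -3.875 < 0, so the root lies in [-2, -1.5]
h(-1.75) = 6.320312 > 0, so the root lies in [-1.75, -1.5]
h(-1.625) = 0.516113 > 0, so the root lies in [-1.625, -1.5]
h(-1.5625) = -1.8437 < 0, so the root lies in [-1.625, -1.5625]

-++-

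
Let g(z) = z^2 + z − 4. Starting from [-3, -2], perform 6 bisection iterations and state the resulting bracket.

m = -2.5, g(m) = -0.25 (−); new bracket [-3, -2.5]
m = -2.75, g(m) = 0.8125 (+); new bracket [-2.75, -2.5]
m = -2.625, g(m) = 0.265625 (+); new bracket [-2.625, -2.5]
m = -2.5625, g(m) = 0.0039 (+); new bracket [-2.5625, -2.5]
m = -2.53125, g(m) = -0.124 (−); new bracket [-2.5625, -2.53125]
m = -2.546875, g(m) = -0.0603 (−); new bracket [-2.5625, -2.546875]

[-2.5625, -2.546875]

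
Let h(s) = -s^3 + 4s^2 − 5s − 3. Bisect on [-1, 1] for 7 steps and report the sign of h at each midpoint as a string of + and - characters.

midpoint 0: h = -3 < 0 → [-1, 0]
midpoint -0.5: h = 0.625 > 0 → [-0.5, 0]
midpoint -0.25: h = -1.484375 < 0 → [-0.5, -0.25]
midpoint -0.375: h = -0.5098 < 0 → [-0.5, -0.375]
midpoint -0.4375: h = 0.0369 > 0 → [-0.4375, -0.375]
midpoint -0.40625: h = -0.2415 < 0 → [-0.4375, -0.40625]
midpoint -0.421875: h = -0.1036 < 0 → [-0.4375, -0.421875]

-+--+--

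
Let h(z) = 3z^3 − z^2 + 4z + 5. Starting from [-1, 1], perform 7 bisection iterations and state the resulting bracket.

h(0) = 5 > 0, so the root lies in [-1, 0]
h(-0.5) = 2.375 > 0, so the root lies in [-1, -0.5]
h(-0.75) = 0.171875 > 0, so the root lies in [-1, -0.75]
h(-0.875) = -1.2754 < 0, so the root lies in [-0.875, -0.75]
h(-0.8125) = -0.5193 < 0, so the root lies in [-0.8125, -0.75]
h(-0.78125) = -0.1659 < 0, so the root lies in [-0.78125, -0.75]
h(-0.765625) = 0.0049 > 0, so the root lies in [-0.78125, -0.765625]

[-0.78125, -0.765625]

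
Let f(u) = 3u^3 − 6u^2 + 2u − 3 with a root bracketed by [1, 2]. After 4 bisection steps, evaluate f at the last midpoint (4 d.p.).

0.1711

m = 1.5, f(m) = -3.375 (−); new bracket [1.5, 2]
m = 1.75, f(m) = -1.796875 (−); new bracket [1.75, 2]
m = 1.875, f(m) = -0.568359 (−); new bracket [1.875, 2]
m = 1.9375, f(m) = 0.1711 (+); new bracket [1.875, 1.9375]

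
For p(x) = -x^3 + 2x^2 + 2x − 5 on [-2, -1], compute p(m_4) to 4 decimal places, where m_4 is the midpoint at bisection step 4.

x = -1.5 gives p = -0.125, negative; keep [-2, -1.5]
x = -1.75 gives p = 2.984375, positive; keep [-1.75, -1.5]
x = -1.625 gives p = 1.322266, positive; keep [-1.625, -1.5]
x = -1.5625 gives p = 0.5725, positive; keep [-1.5625, -1.5]

0.5725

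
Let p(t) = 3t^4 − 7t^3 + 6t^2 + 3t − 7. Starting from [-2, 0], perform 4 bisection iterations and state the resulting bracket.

[-0.875, -0.75]

t = -1 gives p = 6, positive; keep [-1, 0]
t = -0.5 gives p = -5.9375, negative; keep [-1, -0.5]
t = -0.75 gives p = -1.972656, negative; keep [-1, -0.75]
t = -0.875 gives p = 1.4167, positive; keep [-0.875, -0.75]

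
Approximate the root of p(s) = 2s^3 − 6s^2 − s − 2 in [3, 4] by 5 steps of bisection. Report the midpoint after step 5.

s = 3.5 gives p = 6.75, positive; keep [3, 3.5]
s = 3.25 gives p = 0.03125, positive; keep [3, 3.25]
s = 3.125 gives p = -2.683594, negative; keep [3.125, 3.25]
s = 3.1875 gives p = -1.3774, negative; keep [3.1875, 3.25]
s = 3.21875 gives p = -0.6861, negative; keep [3.21875, 3.25]

3.21875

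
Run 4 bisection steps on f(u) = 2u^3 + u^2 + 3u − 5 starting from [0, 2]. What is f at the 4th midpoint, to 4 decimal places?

-0.2695

f(1) = 1 > 0, so the root lies in [0, 1]
f(0.5) = -3 < 0, so the root lies in [0.5, 1]
f(0.75) = -1.34375 < 0, so the root lies in [0.75, 1]
f(0.875) = -0.2695 < 0, so the root lies in [0.875, 1]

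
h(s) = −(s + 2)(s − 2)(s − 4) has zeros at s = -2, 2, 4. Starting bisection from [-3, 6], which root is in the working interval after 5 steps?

-2

s = 1.5 gives h = -4.375, negative; keep [-3, 1.5]
s = -0.75 gives h = -16.328125, negative; keep [-3, -0.75]
s = -1.875 gives h = -2.845703, negative; keep [-3, -1.875]
s = -2.4375 gives h = 12.4978, positive; keep [-2.4375, -1.875]
s = -2.15625 gives h = 3.998, positive; keep [-2.15625, -1.875]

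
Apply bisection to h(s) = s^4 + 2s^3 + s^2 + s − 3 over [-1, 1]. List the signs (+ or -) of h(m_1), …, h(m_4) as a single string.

---+

m = 0, h(m) = -3 (−); new bracket [0, 1]
m = 0.5, h(m) = -1.9375 (−); new bracket [0.5, 1]
m = 0.75, h(m) = -0.527344 (−); new bracket [0.75, 1]
m = 0.875, h(m) = 0.5667 (+); new bracket [0.75, 0.875]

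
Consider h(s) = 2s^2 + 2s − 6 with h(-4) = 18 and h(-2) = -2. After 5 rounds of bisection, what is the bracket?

[-2.3125, -2.25]

s = -3 gives h = 6, positive; keep [-3, -2]
s = -2.5 gives h = 1.5, positive; keep [-2.5, -2]
s = -2.25 gives h = -0.375, negative; keep [-2.5, -2.25]
s = -2.375 gives h = 0.5312, positive; keep [-2.375, -2.25]
s = -2.3125 gives h = 0.0703, positive; keep [-2.3125, -2.25]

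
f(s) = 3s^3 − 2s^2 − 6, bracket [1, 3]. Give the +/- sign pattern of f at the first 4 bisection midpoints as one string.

m = 2, f(m) = 10 (+); new bracket [1, 2]
m = 1.5, f(m) = -0.375 (−); new bracket [1.5, 2]
m = 1.75, f(m) = 3.953125 (+); new bracket [1.5, 1.75]
m = 1.625, f(m) = 1.5918 (+); new bracket [1.5, 1.625]

+-++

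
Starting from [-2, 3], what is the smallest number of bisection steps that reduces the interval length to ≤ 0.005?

Width after n steps is 5/2^n. Need 2^n ≥ 5/0.005 = 1000.
2^9 = 512 < 1000 ≤ 2^10 = 1024, so n = 10.

10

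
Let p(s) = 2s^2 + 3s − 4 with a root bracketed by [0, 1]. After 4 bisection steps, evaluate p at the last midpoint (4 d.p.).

m = 0.5, p(m) = -2 (−); new bracket [0.5, 1]
m = 0.75, p(m) = -0.625 (−); new bracket [0.75, 1]
m = 0.875, p(m) = 0.15625 (+); new bracket [0.75, 0.875]
m = 0.8125, p(m) = -0.2422 (−); new bracket [0.8125, 0.875]

-0.2422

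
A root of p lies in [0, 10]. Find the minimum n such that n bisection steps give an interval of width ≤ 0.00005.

Width after n steps is 10/2^n. Need 2^n ≥ 10/0.00005 = 200000.
2^17 = 131072 < 200000 ≤ 2^18 = 262144, so n = 18.

18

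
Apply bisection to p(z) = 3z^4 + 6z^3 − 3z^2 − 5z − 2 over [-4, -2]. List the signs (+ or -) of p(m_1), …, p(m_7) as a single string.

m = -3, p(m) = 67 (+); new bracket [-3, -2]
m = -2.5, p(m) = 15.1875 (+); new bracket [-2.5, -2]
m = -2.25, p(m) = 2.605469 (+); new bracket [-2.25, -2]
m = -2.125, p(m) = -1.3235 (−); new bracket [-2.25, -2.125]
m = -2.1875, p(m) = 0.47 (+); new bracket [-2.1875, -2.125]
m = -2.15625, p(m) = -0.4676 (−); new bracket [-2.1875, -2.15625]
m = -2.171875, p(m) = -0.0093 (−); new bracket [-2.1875, -2.171875]

+++-+--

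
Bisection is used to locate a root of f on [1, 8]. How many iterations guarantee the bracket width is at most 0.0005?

14

Width after n steps is 7/2^n. Need 2^n ≥ 7/0.0005 = 14000.
2^13 = 8192 < 14000 ≤ 2^14 = 16384, so n = 14.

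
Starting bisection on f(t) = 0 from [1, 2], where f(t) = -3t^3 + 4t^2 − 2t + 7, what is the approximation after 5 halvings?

1.71875

midpoint 1.5: f = 2.875 > 0 → [1.5, 2]
midpoint 1.75: f = -0.328125 < 0 → [1.5, 1.75]
midpoint 1.625: f = 1.439453 > 0 → [1.625, 1.75]
midpoint 1.6875: f = 0.5994 > 0 → [1.6875, 1.75]
midpoint 1.71875: f = 0.1468 > 0 → [1.71875, 1.75]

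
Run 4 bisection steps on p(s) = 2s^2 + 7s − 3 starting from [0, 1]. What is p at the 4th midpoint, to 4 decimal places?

m = 0.5, p(m) = 1 (+); new bracket [0, 0.5]
m = 0.25, p(m) = -1.125 (−); new bracket [0.25, 0.5]
m = 0.375, p(m) = -0.09375 (−); new bracket [0.375, 0.5]
m = 0.4375, p(m) = 0.4453 (+); new bracket [0.375, 0.4375]

0.4453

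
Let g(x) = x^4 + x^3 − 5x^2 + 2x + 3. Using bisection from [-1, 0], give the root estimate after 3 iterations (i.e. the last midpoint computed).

midpoint -0.5: g = 0.6875 > 0 → [-1, -0.5]
midpoint -0.75: g = -1.417969 < 0 → [-0.75, -0.5]
midpoint -0.625: g = -0.294678 < 0 → [-0.625, -0.5]

-0.625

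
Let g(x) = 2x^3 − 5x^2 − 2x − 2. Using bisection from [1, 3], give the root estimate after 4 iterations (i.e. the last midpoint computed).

2.875

x = 2 gives g = -10, negative; keep [2, 3]
x = 2.5 gives g = -7, negative; keep [2.5, 3]
x = 2.75 gives g = -3.71875, negative; keep [2.75, 3]
x = 2.875 gives g = -1.5508, negative; keep [2.875, 3]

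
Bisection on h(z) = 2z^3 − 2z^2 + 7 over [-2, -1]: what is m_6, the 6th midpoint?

-1.234375

z = -1.5 gives h = -4.25, negative; keep [-1.5, -1]
z = -1.25 gives h = -0.03125, negative; keep [-1.25, -1]
z = -1.125 gives h = 1.621094, positive; keep [-1.25, -1.125]
z = -1.1875 gives h = 0.8306, positive; keep [-1.25, -1.1875]
z = -1.21875 gives h = 0.4088, positive; keep [-1.25, -1.21875]
z = -1.234375 gives h = 0.191, positive; keep [-1.25, -1.234375]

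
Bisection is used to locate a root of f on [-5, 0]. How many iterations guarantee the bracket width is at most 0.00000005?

Width after n steps is 5/2^n. Need 2^n ≥ 5/0.00000005 = 100000000.
2^26 = 67108864 < 100000000 ≤ 2^27 = 134217728, so n = 27.

27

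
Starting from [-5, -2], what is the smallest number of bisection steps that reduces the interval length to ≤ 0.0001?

15

Width after n steps is 3/2^n. Need 2^n ≥ 3/0.0001 = 30000.
2^14 = 16384 < 30000 ≤ 2^15 = 32768, so n = 15.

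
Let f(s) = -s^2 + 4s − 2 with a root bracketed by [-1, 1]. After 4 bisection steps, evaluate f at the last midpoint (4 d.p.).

s = 0 gives f = -2, negative; keep [0, 1]
s = 0.5 gives f = -0.25, negative; keep [0.5, 1]
s = 0.75 gives f = 0.4375, positive; keep [0.5, 0.75]
s = 0.625 gives f = 0.1094, positive; keep [0.5, 0.625]

0.1094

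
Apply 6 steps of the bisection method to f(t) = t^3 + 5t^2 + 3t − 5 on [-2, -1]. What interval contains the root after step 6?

[-1.8125, -1.796875]

midpoint -1.5: f = -1.625 < 0 → [-2, -1.5]
midpoint -1.75: f = -0.296875 < 0 → [-2, -1.75]
midpoint -1.875: f = 0.361328 > 0 → [-1.875, -1.75]
midpoint -1.8125: f = 0.0339 > 0 → [-1.8125, -1.75]
midpoint -1.78125: f = -0.1311 < 0 → [-1.8125, -1.78125]
midpoint -1.796875: f = -0.0485 < 0 → [-1.8125, -1.796875]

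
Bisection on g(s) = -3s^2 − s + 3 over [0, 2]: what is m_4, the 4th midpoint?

0.875

s = 1 gives g = -1, negative; keep [0, 1]
s = 0.5 gives g = 1.75, positive; keep [0.5, 1]
s = 0.75 gives g = 0.5625, positive; keep [0.75, 1]
s = 0.875 gives g = -0.1719, negative; keep [0.75, 0.875]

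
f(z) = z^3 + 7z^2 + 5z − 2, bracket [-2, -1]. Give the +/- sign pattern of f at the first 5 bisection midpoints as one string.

++-++

m = -1.5, f(m) = 2.875 (+); new bracket [-1.5, -1]
m = -1.25, f(m) = 0.734375 (+); new bracket [-1.25, -1]
m = -1.125, f(m) = -0.189453 (−); new bracket [-1.25, -1.125]
m = -1.1875, f(m) = 0.259 (+); new bracket [-1.1875, -1.125]
m = -1.15625, f(m) = 0.0313 (+); new bracket [-1.15625, -1.125]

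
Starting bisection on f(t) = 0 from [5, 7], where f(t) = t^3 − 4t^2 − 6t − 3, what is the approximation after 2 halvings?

5.5

f(6) = 33 > 0, so the root lies in [5, 6]
f(5.5) = 9.375 > 0, so the root lies in [5, 5.5]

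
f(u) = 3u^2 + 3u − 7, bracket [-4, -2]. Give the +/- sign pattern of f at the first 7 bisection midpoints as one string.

u = -3 gives f = 11, positive; keep [-3, -2]
u = -2.5 gives f = 4.25, positive; keep [-2.5, -2]
u = -2.25 gives f = 1.4375, positive; keep [-2.25, -2]
u = -2.125 gives f = 0.1719, positive; keep [-2.125, -2]
u = -2.0625 gives f = -0.4258, negative; keep [-2.125, -2.0625]
u = -2.09375 gives f = -0.1299, negative; keep [-2.125, -2.09375]
u = -2.109375 gives f = 0.0203, positive; keep [-2.109375, -2.09375]

++++--+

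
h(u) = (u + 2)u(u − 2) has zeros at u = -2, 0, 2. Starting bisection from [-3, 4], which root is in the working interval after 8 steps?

2

h(0.5) = -1.875 < 0, so the root lies in [0.5, 4]
h(2.25) = 2.390625 > 0, so the root lies in [0.5, 2.25]
h(1.375) = -2.900391 < 0, so the root lies in [1.375, 2.25]
h(1.8125) = -1.2957 < 0, so the root lies in [1.8125, 2.25]
h(2.03125) = 0.2559 > 0, so the root lies in [1.8125, 2.03125]
h(1.921875) = -0.5889 < 0, so the root lies in [1.921875, 2.03125]
h(1.9765625) = -0.1842 < 0, so the root lies in [1.9765625, 2.03125]
h(2.00390625) = 0.0313 > 0, so the root lies in [1.9765625, 2.00390625]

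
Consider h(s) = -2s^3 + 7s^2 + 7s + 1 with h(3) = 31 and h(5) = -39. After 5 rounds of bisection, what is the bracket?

[4.3125, 4.375]

s = 4 gives h = 13, positive; keep [4, 5]
s = 4.5 gives h = -8, negative; keep [4, 4.5]
s = 4.25 gives h = 3.65625, positive; keep [4.25, 4.5]
s = 4.375 gives h = -1.8711, negative; keep [4.25, 4.375]
s = 4.3125 gives h = 0.9663, positive; keep [4.3125, 4.375]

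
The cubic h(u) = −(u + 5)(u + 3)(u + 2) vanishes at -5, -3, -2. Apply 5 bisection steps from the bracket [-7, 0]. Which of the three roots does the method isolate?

u = -3.5 gives h = -1.125, negative; keep [-7, -3.5]
u = -5.25 gives h = 1.828125, positive; keep [-5.25, -3.5]
u = -4.375 gives h = -2.041016, negative; keep [-5.25, -4.375]
u = -4.8125 gives h = -0.9558, negative; keep [-5.25, -4.8125]
u = -5.03125 gives h = 0.1924, positive; keep [-5.03125, -4.8125]

-5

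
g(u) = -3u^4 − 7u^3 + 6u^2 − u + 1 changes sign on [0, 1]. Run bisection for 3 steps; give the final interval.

midpoint 0.5: g = 0.9375 > 0 → [0.5, 1]
midpoint 0.75: g = -0.277344 < 0 → [0.5, 0.75]
midpoint 0.625: g = 0.552002 > 0 → [0.625, 0.75]

[0.625, 0.75]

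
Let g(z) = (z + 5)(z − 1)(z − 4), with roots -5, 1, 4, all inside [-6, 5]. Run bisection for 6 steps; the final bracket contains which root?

-5

m = -0.5, g(m) = 30.375 (+); new bracket [-6, -0.5]
m = -3.25, g(m) = 53.921875 (+); new bracket [-6, -3.25]
m = -4.625, g(m) = 18.193359 (+); new bracket [-6, -4.625]
m = -5.3125, g(m) = -18.3704 (−); new bracket [-5.3125, -4.625]
m = -4.96875, g(m) = 1.6729 (+); new bracket [-5.3125, -4.96875]
m = -5.140625, g(m) = -7.8932 (−); new bracket [-5.140625, -4.96875]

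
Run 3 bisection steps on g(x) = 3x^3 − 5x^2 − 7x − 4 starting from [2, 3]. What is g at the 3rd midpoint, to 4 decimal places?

-2.5645

m = 2.5, g(m) = -5.875 (−); new bracket [2.5, 3]
m = 2.75, g(m) = 1.328125 (+); new bracket [2.5, 2.75]
m = 2.625, g(m) = -2.564453 (−); new bracket [2.625, 2.75]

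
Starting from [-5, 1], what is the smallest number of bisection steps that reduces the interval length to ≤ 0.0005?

14

Width after n steps is 6/2^n. Need 2^n ≥ 6/0.0005 = 12000.
2^13 = 8192 < 12000 ≤ 2^14 = 16384, so n = 14.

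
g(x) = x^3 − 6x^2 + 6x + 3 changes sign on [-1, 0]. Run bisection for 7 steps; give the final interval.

[-0.3671875, -0.359375]

m = -0.5, g(m) = -1.625 (−); new bracket [-0.5, 0]
m = -0.25, g(m) = 1.109375 (+); new bracket [-0.5, -0.25]
m = -0.375, g(m) = -0.146484 (−); new bracket [-0.375, -0.25]
m = -0.3125, g(m) = 0.5085 (+); new bracket [-0.375, -0.3125]
m = -0.34375, g(m) = 0.1879 (+); new bracket [-0.375, -0.34375]
m = -0.359375, g(m) = 0.0224 (+); new bracket [-0.375, -0.359375]
m = -0.3671875, g(m) = -0.0616 (−); new bracket [-0.3671875, -0.359375]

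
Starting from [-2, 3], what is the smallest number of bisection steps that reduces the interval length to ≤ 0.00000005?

27

Width after n steps is 5/2^n. Need 2^n ≥ 5/0.00000005 = 100000000.
2^26 = 67108864 < 100000000 ≤ 2^27 = 134217728, so n = 27.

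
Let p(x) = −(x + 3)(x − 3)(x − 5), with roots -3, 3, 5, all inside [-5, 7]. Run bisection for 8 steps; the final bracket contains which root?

-3

midpoint 1: p = -32 < 0 → [-5, 1]
midpoint -2: p = -35 < 0 → [-5, -2]
midpoint -3.5: p = 27.625 > 0 → [-3.5, -2]
midpoint -2.75: p = -11.1406 < 0 → [-3.5, -2.75]
midpoint -3.125: p = 6.2207 > 0 → [-3.125, -2.75]
midpoint -2.9375: p = -2.9456 < 0 → [-3.125, -2.9375]
midpoint -3.03125: p = 1.5137 > 0 → [-3.03125, -2.9375]
midpoint -2.984375: p = -0.7466 < 0 → [-3.03125, -2.984375]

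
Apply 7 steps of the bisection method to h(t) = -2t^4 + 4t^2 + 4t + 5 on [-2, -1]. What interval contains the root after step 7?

[-1.375, -1.3671875]

midpoint -1.5: h = -2.125 < 0 → [-1.5, -1]
midpoint -1.25: h = 1.367188 > 0 → [-1.5, -1.25]
midpoint -1.375: h = -0.086426 < 0 → [-1.375, -1.25]
midpoint -1.3125: h = 0.7055 > 0 → [-1.375, -1.3125]
midpoint -1.34375: h = 0.3268 > 0 → [-1.375, -1.34375]
midpoint -1.359375: h = 0.1246 > 0 → [-1.375, -1.359375]
midpoint -1.3671875: h = 0.0202 > 0 → [-1.375, -1.3671875]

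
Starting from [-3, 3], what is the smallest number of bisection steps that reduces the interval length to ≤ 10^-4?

Width after n steps is 6/2^n. Need 2^n ≥ 6/10^-4 = 60000.
2^15 = 32768 < 60000 ≤ 2^16 = 65536, so n = 16.

16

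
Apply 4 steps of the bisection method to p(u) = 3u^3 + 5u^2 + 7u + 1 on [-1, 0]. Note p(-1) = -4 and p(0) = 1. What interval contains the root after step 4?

p(-0.5) = -1.625 < 0, so the root lies in [-0.5, 0]
p(-0.25) = -0.484375 < 0, so the root lies in [-0.25, 0]
p(-0.125) = 0.197266 > 0, so the root lies in [-0.25, -0.125]
p(-0.1875) = -0.1565 < 0, so the root lies in [-0.1875, -0.125]

[-0.1875, -0.125]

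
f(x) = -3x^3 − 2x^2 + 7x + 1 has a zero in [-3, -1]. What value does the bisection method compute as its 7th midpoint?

f(-2) = 3 > 0, so the root lies in [-2, -1]
f(-1.5) = -3.875 < 0, so the root lies in [-2, -1.5]
f(-1.75) = -1.296875 < 0, so the root lies in [-2, -1.75]
f(-1.875) = 0.6191 > 0, so the root lies in [-1.875, -1.75]
f(-1.8125) = -0.3948 < 0, so the root lies in [-1.875, -1.8125]
f(-1.84375) = 0.0979 > 0, so the root lies in [-1.84375, -1.8125]
f(-1.828125) = -0.152 < 0, so the root lies in [-1.84375, -1.828125]

-1.828125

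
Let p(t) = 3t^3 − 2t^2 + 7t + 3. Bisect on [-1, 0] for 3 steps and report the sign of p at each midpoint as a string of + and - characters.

-+-

p(-0.5) = -1.375 < 0, so the root lies in [-0.5, 0]
p(-0.25) = 1.078125 > 0, so the root lies in [-0.5, -0.25]
p(-0.375) = -0.064453 < 0, so the root lies in [-0.375, -0.25]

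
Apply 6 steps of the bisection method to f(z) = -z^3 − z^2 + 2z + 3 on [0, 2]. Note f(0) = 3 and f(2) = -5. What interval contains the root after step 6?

m = 1, f(m) = 3 (+); new bracket [1, 2]
m = 1.5, f(m) = 0.375 (+); new bracket [1.5, 2]
m = 1.75, f(m) = -1.921875 (−); new bracket [1.5, 1.75]
m = 1.625, f(m) = -0.6816 (−); new bracket [1.5, 1.625]
m = 1.5625, f(m) = -0.1311 (−); new bracket [1.5, 1.5625]
m = 1.53125, f(m) = 0.1274 (+); new bracket [1.53125, 1.5625]

[1.53125, 1.5625]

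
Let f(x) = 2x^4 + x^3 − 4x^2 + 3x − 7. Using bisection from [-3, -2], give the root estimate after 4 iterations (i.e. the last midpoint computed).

f(-2.5) = 23 > 0, so the root lies in [-2.5, -2]
f(-2.25) = 5.867188 > 0, so the root lies in [-2.25, -2]
f(-2.125) = -0.251465 < 0, so the root lies in [-2.25, -2.125]
f(-2.1875) = 2.6248 > 0, so the root lies in [-2.1875, -2.125]

-2.1875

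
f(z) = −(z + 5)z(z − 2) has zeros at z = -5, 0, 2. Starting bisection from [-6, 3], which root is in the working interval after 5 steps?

m = -1.5, f(m) = -18.375 (−); new bracket [-6, -1.5]
m = -3.75, f(m) = -26.953125 (−); new bracket [-6, -3.75]
m = -4.875, f(m) = -4.189453 (−); new bracket [-6, -4.875]
m = -5.4375, f(m) = 17.6931 (+); new bracket [-5.4375, -4.875]
m = -5.15625, f(m) = 5.7655 (+); new bracket [-5.15625, -4.875]

-5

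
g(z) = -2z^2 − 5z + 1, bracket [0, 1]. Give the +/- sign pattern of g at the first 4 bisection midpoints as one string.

--+-

midpoint 0.5: g = -2 < 0 → [0, 0.5]
midpoint 0.25: g = -0.375 < 0 → [0, 0.25]
midpoint 0.125: g = 0.34375 > 0 → [0.125, 0.25]
midpoint 0.1875: g = -0.0078 < 0 → [0.125, 0.1875]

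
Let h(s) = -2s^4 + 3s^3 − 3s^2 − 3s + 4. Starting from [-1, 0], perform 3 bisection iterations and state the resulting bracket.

s = -0.5 gives h = 4.25, positive; keep [-1, -0.5]
s = -0.75 gives h = 2.664062, positive; keep [-1, -0.75]
s = -0.875 gives h = 1.145996, positive; keep [-1, -0.875]

[-1, -0.875]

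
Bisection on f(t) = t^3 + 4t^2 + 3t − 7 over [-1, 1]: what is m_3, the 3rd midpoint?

f(0) = -7 < 0, so the root lies in [0, 1]
f(0.5) = -4.375 < 0, so the root lies in [0.5, 1]
f(0.75) = -2.078125 < 0, so the root lies in [0.75, 1]

0.75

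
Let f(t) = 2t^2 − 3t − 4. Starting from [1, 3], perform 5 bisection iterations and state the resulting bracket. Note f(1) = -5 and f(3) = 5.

t = 2 gives f = -2, negative; keep [2, 3]
t = 2.5 gives f = 1, positive; keep [2, 2.5]
t = 2.25 gives f = -0.625, negative; keep [2.25, 2.5]
t = 2.375 gives f = 0.1562, positive; keep [2.25, 2.375]
t = 2.3125 gives f = -0.2422, negative; keep [2.3125, 2.375]

[2.3125, 2.375]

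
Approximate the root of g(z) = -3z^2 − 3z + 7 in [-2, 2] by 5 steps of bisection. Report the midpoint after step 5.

1.125

g(0) = 7 > 0, so the root lies in [0, 2]
g(1) = 1 > 0, so the root lies in [1, 2]
g(1.5) = -4.25 < 0, so the root lies in [1, 1.5]
g(1.25) = -1.4375 < 0, so the root lies in [1, 1.25]
g(1.125) = -0.1719 < 0, so the root lies in [1, 1.125]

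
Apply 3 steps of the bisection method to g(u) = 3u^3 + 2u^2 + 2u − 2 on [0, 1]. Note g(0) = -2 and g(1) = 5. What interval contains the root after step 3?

[0.5, 0.625]

midpoint 0.5: g = -0.125 < 0 → [0.5, 1]
midpoint 0.75: g = 1.890625 > 0 → [0.5, 0.75]
midpoint 0.625: g = 0.763672 > 0 → [0.5, 0.625]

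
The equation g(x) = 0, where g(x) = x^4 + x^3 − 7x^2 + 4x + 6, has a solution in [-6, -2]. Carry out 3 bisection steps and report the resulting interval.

midpoint -4: g = 70 > 0 → [-4, -2]
midpoint -3: g = -15 < 0 → [-4, -3]
midpoint -3.5: g = 13.4375 > 0 → [-3.5, -3]

[-3.5, -3]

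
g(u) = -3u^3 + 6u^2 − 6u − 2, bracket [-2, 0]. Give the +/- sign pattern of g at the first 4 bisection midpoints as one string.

++-+

m = -1, g(m) = 13 (+); new bracket [-1, 0]
m = -0.5, g(m) = 2.875 (+); new bracket [-0.5, 0]
m = -0.25, g(m) = -0.078125 (−); new bracket [-0.5, -0.25]
m = -0.375, g(m) = 1.252 (+); new bracket [-0.375, -0.25]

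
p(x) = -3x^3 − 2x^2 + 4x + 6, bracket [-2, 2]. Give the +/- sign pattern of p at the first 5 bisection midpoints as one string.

m = 0, p(m) = 6 (+); new bracket [0, 2]
m = 1, p(m) = 5 (+); new bracket [1, 2]
m = 1.5, p(m) = -2.625 (−); new bracket [1, 1.5]
m = 1.25, p(m) = 2.0156 (+); new bracket [1.25, 1.5]
m = 1.375, p(m) = -0.0801 (−); new bracket [1.25, 1.375]

++-+-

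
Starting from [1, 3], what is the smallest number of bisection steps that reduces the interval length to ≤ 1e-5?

Width after n steps is 2/2^n. Need 2^n ≥ 2/1e-5 = 200000.
2^17 = 131072 < 200000 ≤ 2^18 = 262144, so n = 18.

18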